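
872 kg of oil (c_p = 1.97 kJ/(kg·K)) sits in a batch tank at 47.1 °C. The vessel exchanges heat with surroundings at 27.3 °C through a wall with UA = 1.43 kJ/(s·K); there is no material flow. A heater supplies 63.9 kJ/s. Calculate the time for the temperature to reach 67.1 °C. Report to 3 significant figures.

Lumped-capacitance energy balance: M c_p dT/dt = UA(T_amb − T) + Q̇.
τ = M c_p/UA = 1201.3 s; T_ss = T_amb + Q̇/UA = 27.3 + 63.9/1.43 = 71.985 °C.
T(t) = T_ss + (T₀ − T_ss)e^(−t/τ); set T = 67.1:
t = −τ ln[(T − T_ss)/(T₀ − T_ss)] = −1201.3 · ln(0.19631) = 1955.7 s.

1960 s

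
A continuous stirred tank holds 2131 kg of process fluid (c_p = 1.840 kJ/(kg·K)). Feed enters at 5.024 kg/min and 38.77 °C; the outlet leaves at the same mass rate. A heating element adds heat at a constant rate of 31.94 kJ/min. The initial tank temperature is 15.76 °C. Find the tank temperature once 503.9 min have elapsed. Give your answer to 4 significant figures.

34.16 °C

M c_p dT/dt = ṁ c_p (T_in − T) + Q̇.
Rearrange: dT/dt = (T_ss − T)/τ with τ = M/ṁ = 424.164 min and T_ss = T_in + Q̇/(ṁ c_p) = 42.2252 °C.
Solution: T(t) = T_ss + (T₀ − T_ss) e^(−t/τ).
T(503.9) = 42.2252 + (-26.4652)·e^(−503.9/424.164) = 42.2252 + (-26.4652)·0.304835 = 34.1576 °C.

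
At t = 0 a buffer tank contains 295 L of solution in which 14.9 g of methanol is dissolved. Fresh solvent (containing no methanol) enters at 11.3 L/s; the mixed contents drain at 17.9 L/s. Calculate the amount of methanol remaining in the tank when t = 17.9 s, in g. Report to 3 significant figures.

3.72 g

Total volume: dV/dt = Q_in − Q_out = -6.6000 L/s, so V(t) = 295 − 6.6000 t and V(17.9) = 176.86 L.
No methanol enters, so dm/dt = −Q_out · (m/V).
dm/m = −Q_out dt/(V₀ − 6.6000 t); integrating gives ln(m/m₀) = −(Q_out/(Q_in−Q_out)) ln(V/V₀).
m = m₀ (V₀/V)^(Q_out/(Q_in−Q_out)) = 14.9 × (295/176.86)^(-2.7121) = 3.7203 g.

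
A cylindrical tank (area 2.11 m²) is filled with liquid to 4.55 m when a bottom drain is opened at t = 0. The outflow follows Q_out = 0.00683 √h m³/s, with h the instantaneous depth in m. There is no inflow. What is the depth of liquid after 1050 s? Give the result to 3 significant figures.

0.188 m

With no inflow, A dh/dt = −0.00683 √h.
Separate and integrate: 2(√h − √h₀) = −(0.00683/A) t.
√h = √4.55 − 0.00683·1050/(2·2.11) = 2.1331 − 1.6994 = 0.43367.
h = 0.43367² = 0.18807 m.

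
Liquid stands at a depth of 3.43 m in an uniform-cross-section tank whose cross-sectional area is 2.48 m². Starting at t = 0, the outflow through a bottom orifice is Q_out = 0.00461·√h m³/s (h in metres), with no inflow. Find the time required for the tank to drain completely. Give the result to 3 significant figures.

1990 s

With no inflow, A dh/dt = −0.00461 √h.
∫ h^(−1/2) dh = −(0.00461/A) ∫ dt, giving 2√h = 2√h₀ − (0.00461/A) t.
Set h = 0: 2√h₀ = (0.00461/A) t_empty ⇒ t_empty = 2A√h₀/0.00461.
t_empty = 2·2.48·√3.43/0.00461 = 4.9600·1.8520/0.00461 = 1992.6 s.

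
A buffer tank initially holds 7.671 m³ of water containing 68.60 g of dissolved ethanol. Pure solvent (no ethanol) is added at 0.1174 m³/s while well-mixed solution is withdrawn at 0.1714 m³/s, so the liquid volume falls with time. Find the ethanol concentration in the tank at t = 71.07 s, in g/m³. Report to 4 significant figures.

Let m(t) be the amount of ethanol. Volume: V(t) = V₀ + (Q_in − Q_out) t = 7.671 − 0.0540000 t; V(71.07) = 3.83322 m³.
Solute balance: dm/dt = 0 − Q_out C = −Q_out m/V(t).
Separate: dm/m = −Q_out dt/V(t) ⇒ ln(m/m₀) = −(Q_out/(Q_in−Q_out)) ln(V/V₀).
m = m₀ (V₀/V)^(Q_out/(Q_in−Q_out)) = 68.60 × (7.671/3.83322)^(-3.17407) = 7.58600 g.
C = m/V = 7.58600/3.83322 = 1.97902 g/m³.

1.979 g/m³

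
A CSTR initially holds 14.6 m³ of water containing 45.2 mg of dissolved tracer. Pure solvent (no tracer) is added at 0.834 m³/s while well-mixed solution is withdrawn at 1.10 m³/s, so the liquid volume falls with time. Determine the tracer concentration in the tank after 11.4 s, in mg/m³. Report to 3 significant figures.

1.49 mg/m³

Let m(t) be the amount of tracer. Volume: V(t) = V₀ + (Q_in − Q_out) t = 14.6 − 0.26600 t; V(11.4) = 11.568 m³.
Species balance (pure solvent in): dm/dt = −Q_out · m/V(t).
Separate: dm/m = −Q_out dt/V(t) ⇒ ln(m/m₀) = −(Q_out/(Q_in−Q_out)) ln(V/V₀).
m = m₀ (V₀/V)^(Q_out/(Q_in−Q_out)) = 45.2 × (14.6/11.568)^(-4.1353) = 17.259 mg.
C = m/V = 17.259/11.568 = 1.4920 mg/m³.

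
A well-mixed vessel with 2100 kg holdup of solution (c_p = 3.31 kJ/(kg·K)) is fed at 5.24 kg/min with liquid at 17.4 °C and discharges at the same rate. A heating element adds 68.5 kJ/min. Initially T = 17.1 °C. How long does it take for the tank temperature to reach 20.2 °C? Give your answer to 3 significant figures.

M c_p dT/dt = ṁ c_p (T_in − T) + Q̇.
τ = M/ṁ = 400.76 min; T_ss = T_in + Q̇/(ṁ c_p) = 21.349 °C.
T(t) = T_ss + (T₀ − T_ss) e^(−t/τ). Set T = 20.2:
e^(−t/τ) = (20.2 − 21.349)/(17.1 − 21.349) = 0.27049
t = −400.76 · ln(0.27049) = 524.01 min.

524 min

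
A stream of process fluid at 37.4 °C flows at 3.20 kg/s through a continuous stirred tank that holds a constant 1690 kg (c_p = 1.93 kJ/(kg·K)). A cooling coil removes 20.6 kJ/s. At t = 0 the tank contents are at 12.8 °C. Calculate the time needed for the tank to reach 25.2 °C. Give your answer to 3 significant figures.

462 s

Unsteady energy balance on the tank contents: M c_p dT/dt = ṁ c_p (T_in − T) − 20.6.
τ = M/ṁ = 528.12 s; T_ss = T_in − Q̇/(ṁ c_p) = 34.065 °C.
T(t) = T_ss + (T₀ − T_ss) e^(−t/τ). Set T = 25.2:
e^(−t/τ) = (25.2 − 34.065)/(12.8 − 34.065) = 0.41687
t = −528.12 · ln(0.41687) = 462.10 s.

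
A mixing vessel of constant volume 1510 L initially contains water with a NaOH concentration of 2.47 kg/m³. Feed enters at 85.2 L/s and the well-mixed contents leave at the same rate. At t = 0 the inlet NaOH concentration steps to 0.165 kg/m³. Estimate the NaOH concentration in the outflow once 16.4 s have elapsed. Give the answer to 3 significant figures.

1.08 kg/m³

Transient balance on the dissolved component: V dC/dt = Q(C_in − C).
Rewrite as dC/dt + C/τ = C_in/τ, τ = V/Q = 17.723 s.
Integrating: C(t) = C_in + (C₀ − C_in) e^(−t/τ).
C(16.4) = 0.165 + (2.47 − 0.165)·e^(−16.4/17.723) = 0.165 + (2.3050)·0.39639 = 1.0787 kg/m³.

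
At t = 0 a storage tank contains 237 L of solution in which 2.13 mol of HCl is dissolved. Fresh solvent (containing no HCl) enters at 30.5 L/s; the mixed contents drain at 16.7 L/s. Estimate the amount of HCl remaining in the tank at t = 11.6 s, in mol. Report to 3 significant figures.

1.14 mol

Total volume: dV/dt = Q_in − Q_out = 13.800 L/s, so V(t) = 237 + 13.800 t and V(11.6) = 397.08 L.
Species balance (pure solvent in): dm/dt = −Q_out · m/V(t).
Separate: dm/m = −Q_out dt/V(t) ⇒ ln(m/m₀) = −(Q_out/(Q_in−Q_out)) ln(V/V₀).
m = m₀ (V₀/V)^(Q_out/(Q_in−Q_out)) = 2.13 × (237/397.08)^(1.2101) = 1.1406 mol.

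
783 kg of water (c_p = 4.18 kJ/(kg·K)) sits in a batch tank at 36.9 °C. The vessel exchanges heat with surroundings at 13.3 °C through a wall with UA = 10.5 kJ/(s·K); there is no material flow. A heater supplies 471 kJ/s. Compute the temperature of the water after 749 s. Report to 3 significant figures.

Energy balance: M c_p dT/dt = −UA(T − T_amb) + Q̇.
dT/dt = (T_ss − T)/τ with T_ss = T_amb + Q̇/UA = 13.3 + 471/10.5 = 58.157 °C, τ = M c_p/UA = 783·4.18/10.5 = 311.71 s.
This is linear first-order; T(t) = T_ss + (T₀ − T_ss) e^(−t/τ).
T(749) = 58.157 + (-21.257)·0.090457 = 56.234 °C.

56.2 °C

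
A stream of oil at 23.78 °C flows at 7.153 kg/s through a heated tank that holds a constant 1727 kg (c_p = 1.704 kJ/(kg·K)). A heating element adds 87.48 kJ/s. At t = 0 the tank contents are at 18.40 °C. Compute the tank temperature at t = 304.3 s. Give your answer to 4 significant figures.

Heat balance on the well-mixed liquid: M c_p dT/dt = ṁ c_p (T_in − T) + 87.48.
τ = M/ṁ = 241.437 s; T_ss = T_in + Q̇/(ṁ c_p) = 23.78 + 87.48/(7.153·1.704) = 30.9571 °C.
Integrating: T(t) = T_ss + (T₀ − T_ss) e^(−t/τ).
T(304.3) = 30.9571 + (-12.5571)·e^(−304.3/241.437) = 30.9571 + (-12.5571)·0.283549 = 27.3966 °C.

27.40 °C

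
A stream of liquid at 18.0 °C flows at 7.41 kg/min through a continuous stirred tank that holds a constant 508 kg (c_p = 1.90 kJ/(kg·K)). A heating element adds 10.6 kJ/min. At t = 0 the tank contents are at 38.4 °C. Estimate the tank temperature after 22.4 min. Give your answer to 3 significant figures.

32.9 °C

Energy balance: M c_p dT/dt = ṁ c_p (T_in − T) + 10.6.
τ = M/ṁ = 68.556 min; T_ss = T_in + Q̇/(ṁ c_p) = 18.0 + 10.6/(7.41·1.90) = 18.753 °C.
This is linear first-order; T(t) = T_ss + (T₀ − T_ss) e^(−t/τ).
T(22.4) = 18.753 + (19.647)·e^(−22.4/68.556) = 18.753 + (19.647)·0.72127 = 32.924 °C.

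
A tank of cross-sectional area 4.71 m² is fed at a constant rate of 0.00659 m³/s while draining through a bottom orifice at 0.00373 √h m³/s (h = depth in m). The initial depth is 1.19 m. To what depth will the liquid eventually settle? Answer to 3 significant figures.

3.12 m

Level balance: A dh/dt = 0.00659 − 0.00373 √h. Setting dh/dt = 0:
Q_in = 0.00373 √h_ss ⇒ √h_ss = 0.00659/0.00373 = 1.7668.
h_ss = 1.7668² = 3.1214 m. (Since h₀ = 1.19 m < h_ss, the level will rise toward this value.)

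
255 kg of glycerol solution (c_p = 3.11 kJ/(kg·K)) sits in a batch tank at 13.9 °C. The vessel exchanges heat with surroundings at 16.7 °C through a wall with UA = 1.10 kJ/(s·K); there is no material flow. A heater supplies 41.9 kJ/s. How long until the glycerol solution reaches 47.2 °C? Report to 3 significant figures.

1210 s

M c_p dT/dt = −UA(T − T_amb) + Q̇.
τ = M c_p/UA = 720.95 s; T_ss = T_amb + Q̇/UA = 16.7 + 41.9/1.10 = 54.791 °C.
T(t) = T_ss + (T₀ − T_ss)e^(−t/τ); set T = 47.2:
t = −τ ln[(T − T_ss)/(T₀ − T_ss)] = −720.95 · ln(0.18564) = 1214.1 s.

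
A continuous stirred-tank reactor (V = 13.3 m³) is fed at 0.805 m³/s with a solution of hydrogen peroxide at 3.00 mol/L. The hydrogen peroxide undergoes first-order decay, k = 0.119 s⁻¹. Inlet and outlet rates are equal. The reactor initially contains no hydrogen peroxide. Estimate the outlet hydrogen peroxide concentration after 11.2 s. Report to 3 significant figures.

Accumulation = in − out − consumed: V dC/dt = Q C_in − Q C − k V C.
This is linear with rate a = Q/V + k = 0.17953 s⁻¹.
C_ss = Q C_in/(Q + kV) = 1.0114 mol/L; C(t) = C_ss + (C₀ − C_ss) e^(−a t).
C(11.2) = 1.0114 + (-1.0114)·e^(−0.17953·11.2) = 1.0114 + (-1.0114)·0.13390 = 0.87601 mol/L.

0.876 mol/L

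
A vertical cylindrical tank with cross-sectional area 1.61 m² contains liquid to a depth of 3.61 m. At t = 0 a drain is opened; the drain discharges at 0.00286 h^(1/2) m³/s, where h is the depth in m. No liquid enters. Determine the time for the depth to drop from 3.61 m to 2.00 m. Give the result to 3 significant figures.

547 s

Mass balance (ρ constant): A dh/dt = −0.00286 √h.
∫ h^(−1/2) dh = −(0.00286/A) ∫ dt, giving 2√h = 2√h₀ − (0.00286/A) t.
t = 2A(√h₀ − √h)/0.00286 = 2·1.61·(√3.61 − √2.00)/0.00286
  = 3.2200 × (1.9000 − 1.4142) / 0.00286 = 546.93 s.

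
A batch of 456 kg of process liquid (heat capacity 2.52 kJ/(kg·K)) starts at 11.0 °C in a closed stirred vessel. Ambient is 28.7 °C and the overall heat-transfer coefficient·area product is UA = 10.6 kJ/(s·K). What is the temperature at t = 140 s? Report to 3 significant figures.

23.8 °C

M c_p dT/dt = −UA(T − T_amb).
dT/dt = (T_ss − T)/τ with T_ss = T_amb = 28.700 °C, τ = M c_p/UA = 456·2.52/10.6 = 108.41 s.
Solution: T(t) = T_ss + (T₀ − T_ss) e^(−t/τ).
T(140) = 28.700 + (-17.700)·0.27488 = 23.835 °C.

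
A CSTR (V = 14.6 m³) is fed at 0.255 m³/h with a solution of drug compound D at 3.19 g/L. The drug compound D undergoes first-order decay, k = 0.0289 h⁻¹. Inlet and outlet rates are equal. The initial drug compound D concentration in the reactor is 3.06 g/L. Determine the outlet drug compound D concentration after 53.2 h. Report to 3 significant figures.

1.36 g/L

V dC/dt = Q(C_in − C) − k V C.
This is linear with rate a = Q/V + k = 0.046366 h⁻¹.
C_ss = Q C_in/(Q + kV) = 1.2017 g/L; C(t) = C_ss + (C₀ − C_ss) e^(−a t).
C(53.2) = 1.2017 + (1.8583)·e^(−0.046366·53.2) = 1.2017 + (1.8583)·0.084868 = 1.3594 g/L.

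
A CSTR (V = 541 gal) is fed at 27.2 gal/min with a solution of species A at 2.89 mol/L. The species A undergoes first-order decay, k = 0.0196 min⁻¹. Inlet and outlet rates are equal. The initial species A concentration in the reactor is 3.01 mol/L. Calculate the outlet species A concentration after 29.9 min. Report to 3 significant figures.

V dC/dt = Q(C_in − C) − k V C.
This is linear with rate a = Q/V + k = 0.069877 min⁻¹.
C_ss = Q C_in/(Q + kV) = 2.0794 mol/L; C(t) = C_ss + (C₀ − C_ss) e^(−a t).
C(29.9) = 2.0794 + (0.93062)·e^(−0.069877·29.9) = 2.0794 + (0.93062)·0.12377 = 2.1946 mol/L.

2.19 mol/L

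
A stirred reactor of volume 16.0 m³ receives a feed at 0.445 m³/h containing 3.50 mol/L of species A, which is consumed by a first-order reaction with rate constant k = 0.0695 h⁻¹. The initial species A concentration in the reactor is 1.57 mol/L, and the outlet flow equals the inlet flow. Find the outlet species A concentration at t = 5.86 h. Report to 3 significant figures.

1.32 mol/L

V dC/dt = Q(C_in − C) − k V C.
This is linear with rate a = Q/V + k = 0.097313 h⁻¹.
C_ss = Q C_in/(Q + kV) = 1.0003 mol/L; C(t) = C_ss + (C₀ − C_ss) e^(−a t).
C(5.86) = 1.0003 + (0.56968)·e^(−0.097313·5.86) = 1.0003 + (0.56968)·0.56538 = 1.3224 mol/L.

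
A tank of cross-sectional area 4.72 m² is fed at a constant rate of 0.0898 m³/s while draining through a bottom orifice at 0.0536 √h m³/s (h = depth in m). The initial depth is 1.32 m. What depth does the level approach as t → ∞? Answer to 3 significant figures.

2.81 m

Accumulation of liquid (constant cross-section A): A dh/dt = Q_in − 0.0536 √h. At steady state dh/dt = 0:
Q_in = 0.0536 √h_ss ⇒ √h_ss = 0.0898/0.0536 = 1.6754.
h_ss = 1.6754² = 2.8069 m. (Since h₀ = 1.32 m < h_ss, the level will rise toward this value.)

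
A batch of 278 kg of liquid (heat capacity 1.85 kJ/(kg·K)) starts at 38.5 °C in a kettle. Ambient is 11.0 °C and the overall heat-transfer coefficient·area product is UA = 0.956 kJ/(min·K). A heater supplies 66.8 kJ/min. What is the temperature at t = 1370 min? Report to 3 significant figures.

M c_p dT/dt = −UA(T − T_amb) + Q̇.
dT/dt = (T_ss − T)/τ with T_ss = T_amb + Q̇/UA = 11.0 + 66.8/0.956 = 80.874 °C, τ = M c_p/UA = 278·1.85/0.956 = 537.97 min.
T approaches T_ss exponentially: T(t) = T_ss + (T₀ − T_ss) e^(−t/τ).
T(1370) = 80.874 + (-42.374)·0.078347 = 77.555 °C.

77.6 °C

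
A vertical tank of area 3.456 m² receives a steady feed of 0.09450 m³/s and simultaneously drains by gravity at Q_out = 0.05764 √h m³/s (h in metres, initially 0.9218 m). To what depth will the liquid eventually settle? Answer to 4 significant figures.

Level balance: A dh/dt = 0.09450 − 0.05764 √h. Setting dh/dt = 0:
Q_in = 0.05764 √h_ss ⇒ √h_ss = 0.09450/0.05764 = 1.63949.
h_ss = 1.63949² = 2.68792 m. (Since h₀ = 0.9218 m < h_ss, the level will rise toward this value.)

2.688 m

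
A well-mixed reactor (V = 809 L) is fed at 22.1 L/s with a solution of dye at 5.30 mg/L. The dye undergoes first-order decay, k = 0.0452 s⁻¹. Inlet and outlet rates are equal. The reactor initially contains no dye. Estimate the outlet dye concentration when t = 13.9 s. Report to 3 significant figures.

1.27 mg/L

Accumulation = in − out − consumed: V dC/dt = Q C_in − Q C − k V C.
This is linear with rate a = Q/V + k = 0.072518 s⁻¹.
C_ss = Q C_in/(Q + kV) = 1.9965 mg/L; C(t) = C_ss + (C₀ − C_ss) e^(−a t).
C(13.9) = 1.9965 + (-1.9965)·e^(−0.072518·13.9) = 1.9965 + (-1.9965)·0.36495 = 1.2679 mg/L.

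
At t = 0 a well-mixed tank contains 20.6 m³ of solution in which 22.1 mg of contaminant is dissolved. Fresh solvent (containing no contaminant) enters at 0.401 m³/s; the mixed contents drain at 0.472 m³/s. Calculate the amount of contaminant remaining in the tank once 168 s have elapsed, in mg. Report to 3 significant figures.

0.0702 mg

Let m(t) be the amount of contaminant. Volume: V(t) = V₀ + (Q_in − Q_out) t = 20.6 − 0.071000 t; V(168) = 8.6720 m³.
Species balance (pure solvent in): dm/dt = −Q_out · m/V(t).
dm/m = −Q_out dt/(V₀ − 0.071000 t); integrating gives ln(m/m₀) = −(Q_out/(Q_in−Q_out)) ln(V/V₀).
m = m₀ (V₀/V)^(Q_out/(Q_in−Q_out)) = 22.1 × (20.6/8.6720)^(-6.6479) = 0.070220 mg.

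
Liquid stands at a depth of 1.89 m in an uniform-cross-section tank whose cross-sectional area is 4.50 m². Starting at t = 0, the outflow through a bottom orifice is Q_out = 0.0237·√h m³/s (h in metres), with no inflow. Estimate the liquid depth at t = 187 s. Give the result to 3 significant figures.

0.779 m

With no inflow, A dh/dt = −0.0237 √h.
Separate and integrate: 2(√h − √h₀) = −(0.0237/A) t.
√h = √1.89 − 0.0237·187/(2·4.50) = 1.3748 − 0.49243 = 0.88234.
h = 0.88234² = 0.77852 m.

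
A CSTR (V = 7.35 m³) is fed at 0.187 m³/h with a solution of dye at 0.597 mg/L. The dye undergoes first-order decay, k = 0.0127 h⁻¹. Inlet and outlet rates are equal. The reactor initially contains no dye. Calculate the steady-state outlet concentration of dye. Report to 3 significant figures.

V dC/dt = Q(C_in − C) − k V C.
Steady state (dC/dt = 0): C_ss = Q C_in/(Q + kV) = C_in/(1 + kV/Q).
C_ss = 0.187·0.597/(0.187 + 0.0127·7.35) = 0.11164/0.28035 = 0.39822 mg/L.

0.398 mg/L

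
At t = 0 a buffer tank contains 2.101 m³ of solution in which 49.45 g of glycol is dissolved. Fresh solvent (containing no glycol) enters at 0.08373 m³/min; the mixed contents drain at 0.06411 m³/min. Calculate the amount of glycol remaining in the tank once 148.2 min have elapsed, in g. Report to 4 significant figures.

2.893 g

Let m(t) be the amount of glycol. Volume: V(t) = V₀ + (Q_in − Q_out) t = 2.101 + 0.0196200 t; V(148.2) = 5.00868 m³.
Solute balance: dm/dt = 0 − Q_out C = −Q_out m/V(t).
dm/m = −Q_out dt/(V₀ + 0.0196200 t); integrating gives ln(m/m₀) = −(Q_out/(Q_in−Q_out)) ln(V/V₀).
m = m₀ (V₀/V)^(Q_out/(Q_in−Q_out)) = 49.45 × (2.101/5.00868)^(3.26758) = 2.89278 g.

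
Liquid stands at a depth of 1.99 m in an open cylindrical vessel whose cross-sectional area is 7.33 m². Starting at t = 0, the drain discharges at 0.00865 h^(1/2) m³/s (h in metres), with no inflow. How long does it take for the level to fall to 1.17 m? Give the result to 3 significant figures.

With no inflow, A dh/dt = −0.00865 √h.
Separate and integrate: 2(√h − √h₀) = −(0.00865/A) t.
t = 2A(√h₀ − √h)/0.00865 = 2·7.33·(√1.99 − √1.17)/0.00865
  = 14.660 × (1.4107 − 1.0817) / 0.00865 = 557.60 s.

558 s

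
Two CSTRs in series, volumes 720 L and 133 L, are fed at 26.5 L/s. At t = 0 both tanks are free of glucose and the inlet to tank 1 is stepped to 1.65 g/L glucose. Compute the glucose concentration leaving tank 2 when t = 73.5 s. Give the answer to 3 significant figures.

Time constants: τᵢ = Vᵢ/Q for each well-mixed tank.
τ₁ = 720/26.5 = 27.170 s; τ₂ = 133/26.5 = 5.0189 s.
Tank 1: C₁ = C_in(1 − e^(−t/τ₁)). Tank 2 (τ₁ ≠ τ₂): C₂ = C_in[1 − (τ₁ e^(−t/τ₁) − τ₂ e^(−t/τ₂))/(τ₁ − τ₂)].
At t = 73.5: e^(−t/τ₁) = 0.066856, e^(−t/τ₂) = 4.3639e-07.
C₂ = 1.65·[1 − (27.170·0.066856 − 5.0189·4.3639e-07)/(22.151)] = 1.65·0.91800 = 1.5147 g/L.

1.51 g/L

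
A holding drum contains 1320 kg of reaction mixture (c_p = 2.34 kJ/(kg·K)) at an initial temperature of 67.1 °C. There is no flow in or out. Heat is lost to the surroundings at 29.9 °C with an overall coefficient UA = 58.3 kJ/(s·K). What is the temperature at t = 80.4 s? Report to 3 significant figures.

38.1 °C

M c_p dT/dt = −UA(T − T_amb).
dT/dt = (T_ss − T)/τ with T_ss = T_amb = 29.900 °C, τ = M c_p/UA = 1320·2.34/58.3 = 52.981 s.
T approaches T_ss exponentially: T(t) = T_ss + (T₀ − T_ss) e^(−t/τ).
T(80.4) = 29.900 + (37.200)·0.21925 = 38.056 °C.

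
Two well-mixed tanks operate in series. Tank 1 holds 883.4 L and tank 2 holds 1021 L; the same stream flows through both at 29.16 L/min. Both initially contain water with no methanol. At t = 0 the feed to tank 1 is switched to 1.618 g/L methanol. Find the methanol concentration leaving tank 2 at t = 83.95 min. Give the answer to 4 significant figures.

Each tank obeys Vᵢ dCᵢ/dt = Q(Cᵢ₋₁ − Cᵢ), so τᵢ = Vᵢ/Q.
τ₁ = 883.4/29.16 = 30.2949 min; τ₂ = 1021/29.16 = 35.0137 min.
Solving the cascade with C₁(0)=C₂(0)=0 gives C₂(t) = C_in[1 − (τ₁ e^(−t/τ₁) − τ₂ e^(−t/τ₂))/(τ₁ − τ₂)].
At t = 83.95: e^(−t/τ₁) = 0.0625937, e^(−t/τ₂) = 0.0909331.
C₂ = 1.618·[1 − (30.2949·0.0625937 − 35.0137·0.0909331)/(-4.71879)] = 1.618·0.727126 = 1.17649 g/L.

1.176 g/L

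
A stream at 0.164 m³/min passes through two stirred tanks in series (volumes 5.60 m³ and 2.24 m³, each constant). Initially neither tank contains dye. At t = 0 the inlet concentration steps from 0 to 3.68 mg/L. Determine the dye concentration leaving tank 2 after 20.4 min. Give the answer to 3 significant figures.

Time constants: τᵢ = Vᵢ/Q for each well-mixed tank.
τ₁ = 5.60/0.164 = 34.146 min; τ₂ = 2.24/0.164 = 13.659 min.
Tank 1: C₁ = C_in(1 − e^(−t/τ₁)). Tank 2 (τ₁ ≠ τ₂): C₂ = C_in[1 − (τ₁ e^(−t/τ₁) − τ₂ e^(−t/τ₂))/(τ₁ − τ₂)].
At t = 20.4: e^(−t/τ₁) = 0.55022, e^(−t/τ₂) = 0.22457.
C₂ = 3.68·[1 − (34.146·0.55022 − 13.659·0.22457)/(20.488)] = 3.68·0.23267 = 0.85623 mg/L.

0.856 mg/L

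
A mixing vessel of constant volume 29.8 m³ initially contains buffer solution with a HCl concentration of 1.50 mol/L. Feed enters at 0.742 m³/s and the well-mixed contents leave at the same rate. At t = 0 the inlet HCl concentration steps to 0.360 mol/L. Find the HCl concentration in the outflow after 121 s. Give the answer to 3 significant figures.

Mass balance on the solute (V constant): V dC/dt = Q(C_in − C).
Time constant τ = V/Q = 29.8/0.742 = 40.162 s.
Integrating: C(t) = C_in + (C₀ − C_in) e^(−t/τ).
C(121) = 0.360 + (1.50 − 0.360)·e^(−121/40.162) = 0.360 + (1.1400)·0.049153 = 0.41603 mol/L.

0.416 mol/L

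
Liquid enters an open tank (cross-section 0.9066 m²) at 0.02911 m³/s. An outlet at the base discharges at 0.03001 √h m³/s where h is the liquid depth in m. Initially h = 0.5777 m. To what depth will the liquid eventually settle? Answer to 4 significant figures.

Volume balance on the tank: A dh/dt = Q_in − 0.03001 √h. At steady state dh/dt = 0:
Q_in = 0.03001 √h_ss ⇒ √h_ss = 0.02911/0.03001 = 0.970010.
h_ss = 0.970010² = 0.940919 m. (Since h₀ = 0.5777 m < h_ss, the level will rise toward this value.)

0.9409 m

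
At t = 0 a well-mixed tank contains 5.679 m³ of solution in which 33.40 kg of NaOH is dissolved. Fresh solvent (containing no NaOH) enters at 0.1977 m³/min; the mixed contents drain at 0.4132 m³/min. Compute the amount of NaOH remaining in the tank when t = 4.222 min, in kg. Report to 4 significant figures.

Total volume: dV/dt = Q_in − Q_out = -0.215500 m³/min, so V(t) = 5.679 − 0.215500 t and V(4.222) = 4.76916 m³.
Species balance (pure solvent in): dm/dt = −Q_out · m/V(t).
dm/m = −Q_out dt/(V₀ − 0.215500 t); integrating gives ln(m/m₀) = −(Q_out/(Q_in−Q_out)) ln(V/V₀).
m = m₀ (V₀/V)^(Q_out/(Q_in−Q_out)) = 33.40 × (5.679/4.76916)^(-1.91740) = 23.8974 kg.

23.90 kg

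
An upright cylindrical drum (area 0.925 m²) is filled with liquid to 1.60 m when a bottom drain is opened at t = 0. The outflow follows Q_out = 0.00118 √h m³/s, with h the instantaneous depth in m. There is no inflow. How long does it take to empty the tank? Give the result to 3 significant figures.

Mass balance (ρ constant): A dh/dt = −0.00118 √h.
∫ h^(−1/2) dh = −(0.00118/A) ∫ dt, giving 2√h = 2√h₀ − (0.00118/A) t.
Tank is empty when √h = 0: t_empty = 2A√h₀/0.00118.
t_empty = 2·0.925·√1.60/0.00118 = 1.8500·1.2649/0.00118 = 1983.1 s.

1980 s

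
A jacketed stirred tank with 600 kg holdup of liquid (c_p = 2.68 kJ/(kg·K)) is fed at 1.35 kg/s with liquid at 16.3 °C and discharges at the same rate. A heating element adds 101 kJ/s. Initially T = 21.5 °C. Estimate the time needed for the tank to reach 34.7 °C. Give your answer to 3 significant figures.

M c_p dT/dt = ṁ c_p (T_in − T) + Q̇.
τ = M/ṁ = 444.44 s; T_ss = T_in + Q̇/(ṁ c_p) = 44.216 °C.
T(t) = T_ss + (T₀ − T_ss) e^(−t/τ). Set T = 34.7:
e^(−t/τ) = (34.7 − 44.216)/(21.5 − 44.216) = 0.41891
t = −444.44 · ln(0.41891) = 386.71 s.

387 s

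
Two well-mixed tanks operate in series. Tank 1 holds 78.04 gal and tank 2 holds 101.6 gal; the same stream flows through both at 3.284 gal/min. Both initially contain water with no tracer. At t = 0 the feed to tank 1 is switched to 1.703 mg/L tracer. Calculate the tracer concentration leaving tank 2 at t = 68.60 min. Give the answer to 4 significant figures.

1.218 mg/L

Each tank obeys Vᵢ dCᵢ/dt = Q(Cᵢ₋₁ − Cᵢ), so τᵢ = Vᵢ/Q.
τ₁ = 78.04/3.284 = 23.7637 min; τ₂ = 101.6/3.284 = 30.9379 min.
Tank 1: C₁ = C_in(1 − e^(−t/τ₁)). Tank 2 (τ₁ ≠ τ₂): C₂ = C_in[1 − (τ₁ e^(−t/τ₁) − τ₂ e^(−t/τ₂))/(τ₁ − τ₂)].
At t = 68.60: e^(−t/τ₁) = 0.0557568, e^(−t/τ₂) = 0.108898.
C₂ = 1.703·[1 − (23.7637·0.0557568 − 30.9379·0.108898)/(-7.17418)] = 1.703·0.715079 = 1.21778 mg/L.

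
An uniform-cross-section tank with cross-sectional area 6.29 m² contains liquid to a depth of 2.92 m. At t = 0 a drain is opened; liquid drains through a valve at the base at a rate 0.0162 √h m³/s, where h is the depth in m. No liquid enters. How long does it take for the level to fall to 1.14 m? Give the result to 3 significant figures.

Mass balance (ρ constant): A dh/dt = −0.0162 √h.
This is separable: 2 d(√h)/dt = −0.0162/A, so √h = √h₀ − (0.0162/(2A)) t.
t = 2A(√h₀ − √h)/0.0162 = 2·6.29·(√2.92 − √1.14)/0.0162
  = 12.580 × (1.7088 − 1.0677) / 0.0162 = 497.84 s.

498 s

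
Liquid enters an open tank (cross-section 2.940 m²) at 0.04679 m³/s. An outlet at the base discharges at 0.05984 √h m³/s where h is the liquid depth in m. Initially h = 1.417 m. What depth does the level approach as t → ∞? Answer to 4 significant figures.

Level balance: A dh/dt = 0.04679 − 0.05984 √h. Setting dh/dt = 0:
Q_in = 0.05984 √h_ss ⇒ √h_ss = 0.04679/0.05984 = 0.781918.
h_ss = 0.781918² = 0.611396 m. (Since h₀ = 1.417 m > h_ss, the level will fall toward this value.)

0.6114 m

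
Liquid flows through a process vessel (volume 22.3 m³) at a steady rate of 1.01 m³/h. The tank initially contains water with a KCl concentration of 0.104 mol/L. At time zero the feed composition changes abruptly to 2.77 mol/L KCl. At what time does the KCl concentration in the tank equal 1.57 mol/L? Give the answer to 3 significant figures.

17.6 h

Species balance: V dC/dt = Q(C_in − C) ⇒ τ = V/Q = 22.079 h.
C(t) = C_in + (C₀ − C_in) e^(−t/τ). Set C = 1.57 and solve for t:
e^(−t/τ) = (C − C_in)/(C₀ − C_in) = (1.57 − 2.77)/(0.104 − 2.77) = 0.45011
t = −τ ln(…) = 22.079 × 0.79826 = 17.625 h.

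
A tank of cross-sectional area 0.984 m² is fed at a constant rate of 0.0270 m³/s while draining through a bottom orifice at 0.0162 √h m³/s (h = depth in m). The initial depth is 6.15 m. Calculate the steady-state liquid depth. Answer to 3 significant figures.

Mass balance (ρ constant): A dh/dt = Q_in − 0.0162 √h. At steady state dh/dt = 0:
Q_in = 0.0162 √h_ss ⇒ √h_ss = 0.0270/0.0162 = 1.6667.
h_ss = 1.6667² = 2.7778 m. (Since h₀ = 6.15 m > h_ss, the level will fall toward this value.)

2.78 m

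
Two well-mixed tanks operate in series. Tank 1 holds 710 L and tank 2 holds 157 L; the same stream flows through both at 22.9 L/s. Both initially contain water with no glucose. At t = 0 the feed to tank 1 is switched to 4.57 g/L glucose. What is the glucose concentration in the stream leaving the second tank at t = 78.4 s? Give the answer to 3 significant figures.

Each tank obeys Vᵢ dCᵢ/dt = Q(Cᵢ₋₁ − Cᵢ), so τᵢ = Vᵢ/Q.
τ₁ = 710/22.9 = 31.004 s; τ₂ = 157/22.9 = 6.8559 s.
Tank 1: C₁ = C_in(1 − e^(−t/τ₁)). Tank 2 (τ₁ ≠ τ₂): C₂ = C_in[1 − (τ₁ e^(−t/τ₁) − τ₂ e^(−t/τ₂))/(τ₁ − τ₂)].
At t = 78.4: e^(−t/τ₁) = 0.079765, e^(−t/τ₂) = 1.0806e-05.
C₂ = 4.57·[1 − (31.004·0.079765 − 6.8559·1.0806e-05)/(24.148)] = 4.57·0.89759 = 4.1020 g/L.

4.10 g/L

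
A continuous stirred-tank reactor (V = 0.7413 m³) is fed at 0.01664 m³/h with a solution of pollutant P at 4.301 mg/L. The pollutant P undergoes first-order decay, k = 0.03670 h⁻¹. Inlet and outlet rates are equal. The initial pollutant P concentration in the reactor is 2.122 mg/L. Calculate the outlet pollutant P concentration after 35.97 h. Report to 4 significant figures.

Accumulation = in − out − consumed: V dC/dt = Q C_in − Q C − k V C.
dC/dt = (Q/V) C_in − (Q/V + k) C; effective rate a = Q/V + k = 0.0224471 + 0.03670 = 0.0591471 h⁻¹.
C_ss = Q C_in/(Q + kV) = 1.63228 mg/L; C(t) = C_ss + (C₀ − C_ss) e^(−a t).
C(35.97) = 1.63228 + (0.489716)·e^(−0.0591471·35.97) = 1.63228 + (0.489716)·0.119132 = 1.69062 mg/L.

1.691 mg/L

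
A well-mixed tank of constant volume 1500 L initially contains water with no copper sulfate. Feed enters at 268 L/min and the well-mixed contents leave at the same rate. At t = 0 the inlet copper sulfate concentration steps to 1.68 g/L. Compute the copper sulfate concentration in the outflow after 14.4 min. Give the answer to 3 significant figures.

Unsteady species balance (constant V, well mixed): V dC/dt = Q(C_in − C).
So dC/dt = (C_in − C)/τ with τ = V/Q = 1500/268 = 5.5970 min.
This is linear first-order; C(t) = C_in + (C₀ − C_in) e^(−t/τ).
C(14.4) = 1.68 + (0 − 1.68)·e^(−14.4/5.5970) = 1.68 + (-1.6800)·0.076322 = 1.5518 g/L.

1.55 g/L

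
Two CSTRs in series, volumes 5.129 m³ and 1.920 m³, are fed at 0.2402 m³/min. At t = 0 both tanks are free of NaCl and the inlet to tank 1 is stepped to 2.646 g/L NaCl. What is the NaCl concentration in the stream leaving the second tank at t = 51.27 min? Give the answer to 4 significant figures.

2.265 g/L

Species balance on tank i: dCᵢ/dt = (Cᵢ₋₁ − Cᵢ)/τᵢ with τᵢ = Vᵢ/Q.
τ₁ = 5.129/0.2402 = 21.3530 min; τ₂ = 1.920/0.2402 = 7.99334 min.
Tank 1: C₁ = C_in(1 − e^(−t/τ₁)). Tank 2 (τ₁ ≠ τ₂): C₂ = C_in[1 − (τ₁ e^(−t/τ₁) − τ₂ e^(−t/τ₂))/(τ₁ − τ₂)].
At t = 51.27: e^(−t/τ₁) = 0.0906215, e^(−t/τ₂) = 0.00163831.
C₂ = 2.646·[1 − (21.3530·0.0906215 − 7.99334·0.00163831)/(13.3597)] = 2.646·0.856138 = 2.26534 g/L.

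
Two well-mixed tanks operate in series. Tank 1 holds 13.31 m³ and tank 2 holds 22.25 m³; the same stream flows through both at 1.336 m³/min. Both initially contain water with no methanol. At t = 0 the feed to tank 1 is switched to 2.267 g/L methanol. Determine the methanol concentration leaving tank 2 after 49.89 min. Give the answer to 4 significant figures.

2.007 g/L

Time constants: τᵢ = Vᵢ/Q for each well-mixed tank.
τ₁ = 13.31/1.336 = 9.96257 min; τ₂ = 22.25/1.336 = 16.6542 min.
Tank 1: C₁ = C_in(1 − e^(−t/τ₁)). Tank 2 (τ₁ ≠ τ₂): C₂ = C_in[1 − (τ₁ e^(−t/τ₁) − τ₂ e^(−t/τ₂))/(τ₁ − τ₂)].
At t = 49.89: e^(−t/τ₁) = 0.00668599, e^(−t/τ₂) = 0.0500045.
C₂ = 2.267·[1 − (9.96257·0.00668599 − 16.6542·0.0500045)/(-6.69162)] = 2.267·0.885502 = 2.00743 g/L.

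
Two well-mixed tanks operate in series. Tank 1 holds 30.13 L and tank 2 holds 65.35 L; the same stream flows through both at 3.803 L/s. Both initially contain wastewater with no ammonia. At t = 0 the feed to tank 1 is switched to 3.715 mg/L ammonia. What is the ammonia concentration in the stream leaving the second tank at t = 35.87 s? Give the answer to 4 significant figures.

2.895 mg/L

Each tank obeys Vᵢ dCᵢ/dt = Q(Cᵢ₋₁ − Cᵢ), so τᵢ = Vᵢ/Q.
τ₁ = 30.13/3.803 = 7.92269 s; τ₂ = 65.35/3.803 = 17.1838 s.
Tank 1: C₁ = C_in(1 − e^(−t/τ₁)). Tank 2 (τ₁ ≠ τ₂): C₂ = C_in[1 − (τ₁ e^(−t/τ₁) − τ₂ e^(−t/τ₂))/(τ₁ − τ₂)].
At t = 35.87: e^(−t/τ₁) = 0.0108076, e^(−t/τ₂) = 0.124005.
C₂ = 3.715·[1 − (7.92269·0.0108076 − 17.1838·0.124005)/(-9.26111)] = 3.715·0.779156 = 2.89457 mg/L.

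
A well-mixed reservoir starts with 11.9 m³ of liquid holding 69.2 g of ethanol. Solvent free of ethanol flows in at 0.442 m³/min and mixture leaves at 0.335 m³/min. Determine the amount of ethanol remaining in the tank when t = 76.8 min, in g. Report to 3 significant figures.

13.4 g

Let m(t) be the amount of ethanol. Volume: V(t) = V₀ + (Q_in − Q_out) t = 11.9 + 0.10700 t; V(76.8) = 20.118 m³.
Solute balance: dm/dt = 0 − Q_out C = −Q_out m/V(t).
Separate: dm/m = −Q_out dt/V(t) ⇒ ln(m/m₀) = −(Q_out/(Q_in−Q_out)) ln(V/V₀).
m = m₀ (V₀/V)^(Q_out/(Q_in−Q_out)) = 69.2 × (11.9/20.118)^(3.1308) = 13.372 g.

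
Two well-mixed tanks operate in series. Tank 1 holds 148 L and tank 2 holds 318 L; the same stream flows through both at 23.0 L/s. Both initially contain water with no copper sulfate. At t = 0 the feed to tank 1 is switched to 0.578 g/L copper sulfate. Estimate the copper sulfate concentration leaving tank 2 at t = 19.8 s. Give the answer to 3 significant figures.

0.343 g/L

Each tank obeys Vᵢ dCᵢ/dt = Q(Cᵢ₋₁ − Cᵢ), so τᵢ = Vᵢ/Q.
τ₁ = 148/23.0 = 6.4348 s; τ₂ = 318/23.0 = 13.826 s.
Solving the cascade with C₁(0)=C₂(0)=0 gives C₂(t) = C_in[1 − (τ₁ e^(−t/τ₁) − τ₂ e^(−t/τ₂))/(τ₁ − τ₂)].
At t = 19.8: e^(−t/τ₁) = 0.046096, e^(−t/τ₂) = 0.23881.
C₂ = 0.578·[1 − (6.4348·0.046096 − 13.826·0.23881)/(-7.3913)] = 0.578·0.59341 = 0.34299 g/L.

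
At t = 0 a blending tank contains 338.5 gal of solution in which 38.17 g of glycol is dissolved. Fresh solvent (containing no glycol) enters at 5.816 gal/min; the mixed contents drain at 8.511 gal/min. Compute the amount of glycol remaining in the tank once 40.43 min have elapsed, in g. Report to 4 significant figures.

Total volume: dV/dt = Q_in − Q_out = -2.69500 gal/min, so V(t) = 338.5 − 2.69500 t and V(40.43) = 229.541 gal.
Species balance (pure solvent in): dm/dt = −Q_out · m/V(t).
dm/m = −Q_out dt/(V₀ − 2.69500 t); integrating gives ln(m/m₀) = −(Q_out/(Q_in−Q_out)) ln(V/V₀).
m = m₀ (V₀/V)^(Q_out/(Q_in−Q_out)) = 38.17 × (338.5/229.541)^(-3.15807) = 11.1934 g.

11.19 g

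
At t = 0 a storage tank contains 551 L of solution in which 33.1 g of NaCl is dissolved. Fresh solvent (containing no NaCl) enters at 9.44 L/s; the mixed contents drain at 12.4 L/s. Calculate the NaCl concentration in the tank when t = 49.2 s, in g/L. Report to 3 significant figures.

Total volume: dV/dt = Q_in − Q_out = -2.9600 L/s, so V(t) = 551 − 2.9600 t and V(49.2) = 405.37 L.
Species balance (pure solvent in): dm/dt = −Q_out · m/V(t).
Separate: dm/m = −Q_out dt/V(t) ⇒ ln(m/m₀) = −(Q_out/(Q_in−Q_out)) ln(V/V₀).
m = m₀ (V₀/V)^(Q_out/(Q_in−Q_out)) = 33.1 × (551/405.37)^(-4.1892) = 9.1496 g.
C = m/V = 9.1496/405.37 = 0.022571 g/L.

0.0226 g/L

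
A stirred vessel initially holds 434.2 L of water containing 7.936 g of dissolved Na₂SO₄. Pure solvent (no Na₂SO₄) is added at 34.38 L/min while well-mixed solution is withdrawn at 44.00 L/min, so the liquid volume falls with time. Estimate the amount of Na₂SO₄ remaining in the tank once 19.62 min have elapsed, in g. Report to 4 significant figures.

Let m(t) be the amount of Na₂SO₄. Volume: V(t) = V₀ + (Q_in − Q_out) t = 434.2 − 9.62000 t; V(19.62) = 245.456 L.
Solute balance: dm/dt = 0 − Q_out C = −Q_out m/V(t).
Separate: dm/m = −Q_out dt/V(t) ⇒ ln(m/m₀) = −(Q_out/(Q_in−Q_out)) ln(V/V₀).
m = m₀ (V₀/V)^(Q_out/(Q_in−Q_out)) = 7.936 × (434.2/245.456)^(-4.57380) = 0.584242 g.

0.5842 g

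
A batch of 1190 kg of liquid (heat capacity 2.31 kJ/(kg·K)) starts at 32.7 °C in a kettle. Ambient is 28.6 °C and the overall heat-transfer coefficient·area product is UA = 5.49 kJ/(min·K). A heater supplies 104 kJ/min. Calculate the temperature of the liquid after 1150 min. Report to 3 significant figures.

Lumped-capacitance energy balance: M c_p dT/dt = UA(T_amb − T) + Q̇.
dT/dt = (T_ss − T)/τ with T_ss = T_amb + Q̇/UA = 28.6 + 104/5.49 = 47.544 °C, τ = M c_p/UA = 1190·2.31/5.49 = 500.71 min.
T approaches T_ss exponentially: T(t) = T_ss + (T₀ − T_ss) e^(−t/τ).
T(1150) = 47.544 + (-14.844)·0.10059 = 46.050 °C.

46.1 °C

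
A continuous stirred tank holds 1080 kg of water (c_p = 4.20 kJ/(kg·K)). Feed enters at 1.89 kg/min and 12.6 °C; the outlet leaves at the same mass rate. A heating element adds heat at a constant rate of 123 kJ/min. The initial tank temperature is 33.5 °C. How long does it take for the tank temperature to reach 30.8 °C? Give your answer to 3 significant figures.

396 min

M c_p dT/dt = ṁ c_p (T_in − T) + Q̇.
τ = M/ṁ = 571.43 min; T_ss = T_in + Q̇/(ṁ c_p) = 28.095 °C.
T(t) = T_ss + (T₀ − T_ss) e^(−t/τ). Set T = 30.8:
e^(−t/τ) = (30.8 − 28.095)/(33.5 − 28.095) = 0.50045
t = −571.43 · ln(0.50045) = 395.56 min.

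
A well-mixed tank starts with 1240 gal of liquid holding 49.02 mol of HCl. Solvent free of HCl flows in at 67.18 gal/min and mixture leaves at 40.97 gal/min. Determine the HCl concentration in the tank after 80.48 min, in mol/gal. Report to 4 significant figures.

Let m(t) be the amount of HCl. Volume: V(t) = V₀ + (Q_in − Q_out) t = 1240 + 26.2100 t; V(80.48) = 3349.38 gal.
No HCl enters, so dm/dt = −Q_out · (m/V).
dm/m = −Q_out dt/(V₀ + 26.2100 t); integrating gives ln(m/m₀) = −(Q_out/(Q_in−Q_out)) ln(V/V₀).
m = m₀ (V₀/V)^(Q_out/(Q_in−Q_out)) = 49.02 × (1240/3349.38)^(1.56314) = 10.3707 mol.
C = m/V = 10.3707/3349.38 = 0.00309632 mol/gal.

0.003096 mol/gal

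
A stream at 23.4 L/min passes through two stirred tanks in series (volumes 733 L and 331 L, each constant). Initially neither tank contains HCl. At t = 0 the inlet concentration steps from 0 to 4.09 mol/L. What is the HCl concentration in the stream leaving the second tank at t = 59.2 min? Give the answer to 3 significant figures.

3.01 mol/L

Species balance on tank i: dCᵢ/dt = (Cᵢ₋₁ − Cᵢ)/τᵢ with τᵢ = Vᵢ/Q.
τ₁ = 733/23.4 = 31.325 min; τ₂ = 331/23.4 = 14.145 min.
Tank 1: C₁ = C_in(1 − e^(−t/τ₁)). Tank 2 (τ₁ ≠ τ₂): C₂ = C_in[1 − (τ₁ e^(−t/τ₁) − τ₂ e^(−t/τ₂))/(τ₁ − τ₂)].
At t = 59.2: e^(−t/τ₁) = 0.15109, e^(−t/τ₂) = 0.015220.
C₂ = 4.09·[1 − (31.325·0.15109 − 14.145·0.015220)/(17.179)] = 4.09·0.73704 = 3.0145 mol/L.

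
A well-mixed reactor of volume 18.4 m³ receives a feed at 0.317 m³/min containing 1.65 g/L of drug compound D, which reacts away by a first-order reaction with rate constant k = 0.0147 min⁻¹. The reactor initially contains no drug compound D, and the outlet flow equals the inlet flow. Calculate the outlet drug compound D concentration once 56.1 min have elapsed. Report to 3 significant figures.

0.742 g/L

Species balance: V dC/dt = Q C_in − Q C − k V C.
This is linear with rate a = Q/V + k = 0.031928 min⁻¹.
C_ss = Q C_in/(Q + kV) = 0.89033 g/L; C(t) = C_ss + (C₀ − C_ss) e^(−a t).
C(56.1) = 0.89033 + (-0.89033)·e^(−0.031928·56.1) = 0.89033 + (-0.89033)·0.16676 = 0.74185 g/L.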